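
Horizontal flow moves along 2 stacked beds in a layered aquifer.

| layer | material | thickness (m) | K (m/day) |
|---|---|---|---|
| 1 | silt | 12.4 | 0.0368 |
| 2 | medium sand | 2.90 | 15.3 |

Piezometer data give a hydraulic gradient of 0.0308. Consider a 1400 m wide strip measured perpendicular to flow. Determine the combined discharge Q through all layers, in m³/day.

Flow is parallel to layering, so each bed carries its own Darcy discharge and the transmissivities add.
Σ(K_i·b_i) = 0.0368×12.4 + 15.3×2.90 = 44.83 m²/day.
Hydraulic gradient i = 0.0308.
Q = Σ(K_i·b_i) · W · i = 44.83 × 1400 × 0.03080 = 1933 m³/day.

1930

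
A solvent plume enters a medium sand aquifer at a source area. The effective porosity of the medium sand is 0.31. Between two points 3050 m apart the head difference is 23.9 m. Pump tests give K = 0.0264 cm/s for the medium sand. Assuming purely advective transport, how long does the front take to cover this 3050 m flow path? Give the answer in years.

14.5

Convert K: 0.0264 cm/s × 864 = 22.81 m/day.
Hydraulic gradient i = Δh / L = 23.9 / 3050 = 0.007836.
Darcy flux q = K · i = 22.81 × 0.007836 = 0.1787 m/day.
Seepage velocity v = q / n_e = 0.1787 / 0.31 = 0.5766 m/day.
Travel time t = L / v = 3050 / 0.5766 = 5290 days = 14.48 years.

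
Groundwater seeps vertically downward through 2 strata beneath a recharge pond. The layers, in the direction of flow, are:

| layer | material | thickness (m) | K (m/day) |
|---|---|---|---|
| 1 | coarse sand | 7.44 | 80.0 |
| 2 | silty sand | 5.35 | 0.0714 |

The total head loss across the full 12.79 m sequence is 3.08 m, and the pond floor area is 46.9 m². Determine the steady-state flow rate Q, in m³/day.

Flow is perpendicular to layering, so the layers act in series and the equivalent K is the thickness-weighted harmonic mean.
Total thickness L = 7.44 + 5.35 = 12.79 m.
Σ(b_i/K_i) = 7.44/80.0 + 5.35/0.0714 = 75.02 d.
K_eq = L / Σ(b_i/K_i) = 12.79 / 75.02 = 0.1705 m/day.
Q = K_eq · A · (Δh/L) = 0.1705 × 46.9 × (3.08/12.79) = 1.925 m³/day.

1.93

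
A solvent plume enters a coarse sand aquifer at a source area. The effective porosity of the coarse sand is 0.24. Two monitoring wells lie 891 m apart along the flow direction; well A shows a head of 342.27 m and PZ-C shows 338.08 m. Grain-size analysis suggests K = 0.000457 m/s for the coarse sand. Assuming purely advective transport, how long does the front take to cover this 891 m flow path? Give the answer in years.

Convert K: 0.000457 m/s × 86400 = 39.48 m/day.
Hydraulic gradient i = (342.27 − 338.08) / 891 = 4.19 / 891 = 0.004703.
Darcy flux q = K · i = 39.48 × 0.004703 = 0.1857 m/day.
Seepage velocity v = q / n_e = 0.1857 / 0.24 = 0.7737 m/day.
Travel time t = L / v = 891 / 0.7737 = 1152 days = 3.153 years.

3.15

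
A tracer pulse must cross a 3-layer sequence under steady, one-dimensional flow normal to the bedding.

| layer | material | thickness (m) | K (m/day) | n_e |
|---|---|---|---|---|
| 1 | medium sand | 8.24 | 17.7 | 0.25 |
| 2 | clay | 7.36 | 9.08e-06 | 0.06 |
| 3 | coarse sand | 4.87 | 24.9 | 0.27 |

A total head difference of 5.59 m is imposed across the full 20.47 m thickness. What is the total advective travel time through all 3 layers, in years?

With flow normal to the layers, continuity requires the same specific discharge q through every layer.
Σ(b_i/K_i) = 8.24/17.7 + 7.36/9.08e-06 + 4.87/24.9 = 8.106e+05 d.
q = Δh / Σ(b_i/K_i) = 5.59 / 8.106e+05 = 6.896e-06 m/day.
In each layer the seepage velocity is v_i = q/n_i, so the layer transit time is t_i = b_i·n_i / q:
  layer 1 (medium sand): t_1 = 8.24 × 0.25 / 6.896e-06 = 2.987e+05 d
  layer 2 (clay): t_2 = 7.36 × 0.06 / 6.896e-06 = 64034 d
  layer 3 (coarse sand): t_3 = 4.87 × 0.27 / 6.896e-06 = 1.907e+05 d
Total t = Σ t_i = 5.534e+05 days = 1515 years.

1520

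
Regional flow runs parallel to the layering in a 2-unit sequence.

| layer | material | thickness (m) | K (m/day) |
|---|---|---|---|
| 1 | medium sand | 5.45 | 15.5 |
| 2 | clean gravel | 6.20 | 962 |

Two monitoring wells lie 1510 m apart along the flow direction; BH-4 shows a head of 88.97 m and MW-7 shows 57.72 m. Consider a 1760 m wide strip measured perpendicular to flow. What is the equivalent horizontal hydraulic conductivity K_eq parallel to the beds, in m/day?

519

Flow is parallel to layering, so each bed carries its own Darcy discharge and the transmissivities add.
Σ(K_i·b_i) = 15.5×5.45 + 962×6.20 = 6049 m²/day.
Total thickness b = 11.65 m, so K_eq = Σ(K_i·b_i)/b = 519.2 m/day.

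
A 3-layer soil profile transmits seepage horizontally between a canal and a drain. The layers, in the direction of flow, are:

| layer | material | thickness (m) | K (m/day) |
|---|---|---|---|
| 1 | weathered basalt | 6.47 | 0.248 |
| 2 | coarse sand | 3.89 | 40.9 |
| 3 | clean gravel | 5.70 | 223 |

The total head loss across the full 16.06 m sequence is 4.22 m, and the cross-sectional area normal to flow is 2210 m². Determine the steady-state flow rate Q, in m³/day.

Flow is perpendicular to layering, so the layers act in series and the equivalent K is the thickness-weighted harmonic mean.
Total thickness L = 6.47 + 3.89 + 5.70 = 16.06 m.
Σ(b_i/K_i) = 6.47/0.248 + 3.89/40.9 + 5.70/223 = 26.21 d.
K_eq = L / Σ(b_i/K_i) = 16.06 / 26.21 = 0.6128 m/day.
Q = K_eq · A · (Δh/L) = 0.6128 × 2210 × (4.22/16.06) = 355.8 m³/day.

356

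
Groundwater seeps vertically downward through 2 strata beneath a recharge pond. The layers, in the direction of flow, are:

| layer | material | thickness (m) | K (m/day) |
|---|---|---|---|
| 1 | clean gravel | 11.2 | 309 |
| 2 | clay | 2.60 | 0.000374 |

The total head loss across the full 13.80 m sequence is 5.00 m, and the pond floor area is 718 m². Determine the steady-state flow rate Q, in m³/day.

Flow is perpendicular to layering, so the layers act in series and the equivalent K is the thickness-weighted harmonic mean.
Total thickness L = 11.2 + 2.60 = 13.80 m.
Σ(b_i/K_i) = 11.2/309 + 2.60/0.000374 = 6952 d.
K_eq = L / Σ(b_i/K_i) = 13.80 / 6952 = 0.001985 m/day.
Q = K_eq · A · (Δh/L) = 0.001985 × 718 × (5.00/13.80) = 0.5164 m³/day.

0.516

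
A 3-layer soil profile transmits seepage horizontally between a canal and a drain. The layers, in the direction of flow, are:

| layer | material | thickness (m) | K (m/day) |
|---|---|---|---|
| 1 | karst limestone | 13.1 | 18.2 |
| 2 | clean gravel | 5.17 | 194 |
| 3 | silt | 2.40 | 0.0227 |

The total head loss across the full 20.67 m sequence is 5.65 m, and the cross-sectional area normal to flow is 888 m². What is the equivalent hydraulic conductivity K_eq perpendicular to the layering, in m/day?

0.194

Flow is perpendicular to layering, so the layers act in series and the equivalent K is the thickness-weighted harmonic mean.
Total thickness L = 13.1 + 5.17 + 2.40 = 20.67 m.
Σ(b_i/K_i) = 13.1/18.2 + 5.17/194 + 2.40/0.0227 = 106.5 d.
K_eq = L / Σ(b_i/K_i) = 20.67 / 106.5 = 0.1941 m/day.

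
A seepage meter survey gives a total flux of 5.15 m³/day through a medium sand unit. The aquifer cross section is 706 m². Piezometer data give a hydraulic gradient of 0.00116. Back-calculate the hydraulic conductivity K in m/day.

Hydraulic gradient i = 0.00116.
From Q = K·A·i, K = Q / (A·i) = 5.15 / (706.0 × 0.001160) = 6.288 m/day.

6.29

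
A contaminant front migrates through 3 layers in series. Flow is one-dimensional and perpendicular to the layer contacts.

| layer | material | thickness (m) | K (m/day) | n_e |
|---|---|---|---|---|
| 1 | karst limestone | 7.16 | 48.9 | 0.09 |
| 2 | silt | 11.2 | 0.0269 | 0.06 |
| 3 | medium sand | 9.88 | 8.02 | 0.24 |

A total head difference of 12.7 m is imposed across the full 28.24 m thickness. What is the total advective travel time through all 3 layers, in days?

With flow normal to the layers, continuity requires the same specific discharge q through every layer.
Σ(b_i/K_i) = 7.16/48.9 + 11.2/0.0269 + 9.88/8.02 = 417.7 d.
q = Δh / Σ(b_i/K_i) = 12.7 / 417.7 = 0.03040 m/day.
In each layer the seepage velocity is v_i = q/n_i, so the layer transit time is t_i = b_i·n_i / q:
  layer 1 (karst limestone): t_1 = 7.16 × 0.09 / 0.03040 = 21.20 d
  layer 2 (silt): t_2 = 11.2 × 0.06 / 0.03040 = 22.10 d
  layer 3 (medium sand): t_3 = 9.88 × 0.24 / 0.03040 = 77.99 d
Total t = Σ t_i = 121.3 days.

121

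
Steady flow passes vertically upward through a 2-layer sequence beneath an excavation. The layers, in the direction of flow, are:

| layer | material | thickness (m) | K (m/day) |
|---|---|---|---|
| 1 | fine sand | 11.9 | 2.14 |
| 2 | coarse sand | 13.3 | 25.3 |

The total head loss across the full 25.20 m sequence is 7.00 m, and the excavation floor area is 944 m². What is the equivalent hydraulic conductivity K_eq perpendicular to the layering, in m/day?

4.14

Flow is perpendicular to layering, so the layers act in series and the equivalent K is the thickness-weighted harmonic mean.
Total thickness L = 11.9 + 13.3 = 25.20 m.
Σ(b_i/K_i) = 11.9/2.14 + 13.3/25.3 = 6.086 d.
K_eq = L / Σ(b_i/K_i) = 25.20 / 6.086 = 4.140 m/day.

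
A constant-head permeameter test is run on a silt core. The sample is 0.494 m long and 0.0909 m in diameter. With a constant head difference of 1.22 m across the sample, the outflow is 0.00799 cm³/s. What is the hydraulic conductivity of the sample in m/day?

Cross-sectional area A = π·(d/2)² = π × (0.0909/2)² = 0.006490 m².
Convert discharge: 0.00799 cm³/s = 7.990e-09 m³/s.
Darcy's law rearranged: K = Q·L / (A·Δh) = 7.990e-09 × 0.494 / (0.006490 × 1.22) = 4.985e-07 m/s = 0.04307 m/day.

0.0431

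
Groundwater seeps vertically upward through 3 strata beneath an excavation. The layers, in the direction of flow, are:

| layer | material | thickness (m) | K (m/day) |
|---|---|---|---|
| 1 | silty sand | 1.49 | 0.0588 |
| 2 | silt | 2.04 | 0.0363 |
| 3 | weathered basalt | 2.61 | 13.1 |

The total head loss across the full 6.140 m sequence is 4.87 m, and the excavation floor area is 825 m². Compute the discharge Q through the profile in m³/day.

49.2

Flow is perpendicular to layering, so the layers act in series and the equivalent K is the thickness-weighted harmonic mean.
Total thickness L = 1.49 + 2.04 + 2.61 = 6.140 m.
Σ(b_i/K_i) = 1.49/0.0588 + 2.04/0.0363 + 2.61/13.1 = 81.74 d.
K_eq = L / Σ(b_i/K_i) = 6.140 / 81.74 = 0.07512 m/day.
Q = K_eq · A · (Δh/L) = 0.07512 × 825 × (4.87/6.140) = 49.15 m³/day.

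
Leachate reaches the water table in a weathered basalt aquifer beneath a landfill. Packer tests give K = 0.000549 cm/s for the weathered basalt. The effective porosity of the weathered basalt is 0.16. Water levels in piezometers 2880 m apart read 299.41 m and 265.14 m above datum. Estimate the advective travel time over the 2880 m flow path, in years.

224

Convert K: 0.000549 cm/s × 864 = 0.4743 m/day.
Hydraulic gradient i = (299.41 − 265.14) / 2880 = 34.27 / 2880 = 0.01190.
Darcy flux q = K · i = 0.4743 × 0.01190 = 0.005644 m/day.
Seepage velocity v = q / n_e = 0.005644 / 0.16 = 0.03528 m/day.
Travel time t = L / v = 2880 / 0.03528 = 81640 days = 223.5 years.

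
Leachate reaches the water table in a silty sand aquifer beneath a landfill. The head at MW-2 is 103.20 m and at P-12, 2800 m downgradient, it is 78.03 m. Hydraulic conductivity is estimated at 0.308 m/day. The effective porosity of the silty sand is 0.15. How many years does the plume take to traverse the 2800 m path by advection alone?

Hydraulic gradient i = (103.20 − 78.03) / 2800 = 25.17 / 2800 = 0.008989.
Darcy flux q = K · i = 0.3080 × 0.008989 = 0.002769 m/day.
Seepage velocity v = q / n_e = 0.002769 / 0.15 = 0.01846 m/day.
Travel time t = L / v = 2800 / 0.01846 = 1.517e+05 days = 415.3 years.

415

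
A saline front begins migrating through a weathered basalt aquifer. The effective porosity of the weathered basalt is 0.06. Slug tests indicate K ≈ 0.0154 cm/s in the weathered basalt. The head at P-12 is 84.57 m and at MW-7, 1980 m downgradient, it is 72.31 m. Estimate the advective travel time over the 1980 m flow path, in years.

Convert K: 0.0154 cm/s × 864 = 13.31 m/day.
Hydraulic gradient i = (84.57 − 72.31) / 1980 = 12.26 / 1980 = 0.006192.
Darcy flux q = K · i = 13.31 × 0.006192 = 0.08239 m/day.
Seepage velocity v = q / n_e = 0.08239 / 0.06 = 1.373 m/day.
Travel time t = L / v = 1980 / 1.373 = 1442 days = 3.948 years.

3.95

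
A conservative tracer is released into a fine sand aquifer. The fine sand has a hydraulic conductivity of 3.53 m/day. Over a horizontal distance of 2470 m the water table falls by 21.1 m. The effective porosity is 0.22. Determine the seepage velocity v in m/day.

0.137

Hydraulic gradient i = Δh / L = 21.1 / 2470 = 0.008543.
Darcy flux q = K · i = 3.530 × 0.008543 = 0.03016 m/day.
Seepage velocity v = q / n_e = 0.03016 / 0.22 = 0.1371 m/day.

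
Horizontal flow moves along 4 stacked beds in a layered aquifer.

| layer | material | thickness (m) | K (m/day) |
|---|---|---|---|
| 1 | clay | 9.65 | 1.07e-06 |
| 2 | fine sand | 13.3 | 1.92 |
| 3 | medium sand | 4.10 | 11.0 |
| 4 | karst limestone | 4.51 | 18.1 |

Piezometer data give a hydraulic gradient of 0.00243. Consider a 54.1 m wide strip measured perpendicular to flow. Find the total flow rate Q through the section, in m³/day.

20.0

Flow is parallel to layering, so each bed carries its own Darcy discharge and the transmissivities add.
Σ(K_i·b_i) = 1.07e-06×9.65 + 1.92×13.3 + 11.0×4.10 + 18.1×4.51 = 152.3 m²/day.
Hydraulic gradient i = 0.00243.
Q = Σ(K_i·b_i) · W · i = 152.3 × 54.1 × 0.002430 = 20.02 m³/day.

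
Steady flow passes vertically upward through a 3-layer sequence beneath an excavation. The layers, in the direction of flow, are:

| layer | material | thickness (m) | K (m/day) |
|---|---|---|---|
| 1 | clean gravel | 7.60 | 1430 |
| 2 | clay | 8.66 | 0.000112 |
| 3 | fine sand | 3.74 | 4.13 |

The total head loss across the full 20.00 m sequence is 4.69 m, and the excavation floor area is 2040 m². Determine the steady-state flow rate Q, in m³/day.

0.124

Flow is perpendicular to layering, so the layers act in series and the equivalent K is the thickness-weighted harmonic mean.
Total thickness L = 7.60 + 8.66 + 3.74 = 20.00 m.
Σ(b_i/K_i) = 7.60/1430 + 8.66/0.000112 + 3.74/4.13 = 77322 d.
K_eq = L / Σ(b_i/K_i) = 20.00 / 77322 = 0.0002587 m/day.
Q = K_eq · A · (Δh/L) = 0.0002587 × 2040 × (4.69/20.00) = 0.1237 m³/day.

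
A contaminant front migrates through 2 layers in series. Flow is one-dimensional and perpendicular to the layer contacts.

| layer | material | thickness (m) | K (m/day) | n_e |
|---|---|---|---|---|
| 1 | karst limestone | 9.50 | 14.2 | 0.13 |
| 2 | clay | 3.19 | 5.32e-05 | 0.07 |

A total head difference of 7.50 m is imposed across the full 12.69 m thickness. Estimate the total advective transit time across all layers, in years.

With flow normal to the layers, continuity requires the same specific discharge q through every layer.
Σ(b_i/K_i) = 9.50/14.2 + 3.19/5.32e-05 = 59963 d.
q = Δh / Σ(b_i/K_i) = 7.50 / 59963 = 0.0001251 m/day.
In each layer the seepage velocity is v_i = q/n_i, so the layer transit time is t_i = b_i·n_i / q:
  layer 1 (karst limestone): t_1 = 9.50 × 0.13 / 0.0001251 = 9874 d
  layer 2 (clay): t_2 = 3.19 × 0.07 / 0.0001251 = 1785 d
Total t = Σ t_i = 11659 days = 31.92 years.

31.9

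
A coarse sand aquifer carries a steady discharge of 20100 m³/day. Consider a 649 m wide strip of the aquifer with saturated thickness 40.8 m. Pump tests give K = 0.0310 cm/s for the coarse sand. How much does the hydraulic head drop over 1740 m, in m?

Convert K: 0.0310 cm/s × 864 = 26.78 m/day.
Cross-sectional area A = 649 × 40.8 = 26479 m².
From Q = K·A·i, i = Q / (K·A) = 20100 / (26.78 × 26479) = 0.02834.
Head loss Δh = i · L = 0.02834 × 1740 = 49.31 m.

49.3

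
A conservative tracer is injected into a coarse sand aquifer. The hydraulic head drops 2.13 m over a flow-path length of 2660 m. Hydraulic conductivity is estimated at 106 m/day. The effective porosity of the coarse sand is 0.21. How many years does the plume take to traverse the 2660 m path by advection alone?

18.0

Hydraulic gradient i = Δh / L = 2.13 / 2660 = 0.0008008.
Darcy flux q = K · i = 106.0 × 0.0008008 = 0.08488 m/day.
Seepage velocity v = q / n_e = 0.08488 / 0.21 = 0.4042 m/day.
Travel time t = L / v = 2660 / 0.4042 = 6581 days = 18.02 years.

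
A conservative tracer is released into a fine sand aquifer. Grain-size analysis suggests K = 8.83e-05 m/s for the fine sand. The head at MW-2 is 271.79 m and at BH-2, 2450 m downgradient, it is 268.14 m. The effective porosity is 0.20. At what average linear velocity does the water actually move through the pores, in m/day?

0.0568

Convert K: 8.83e-05 m/s × 86400 = 7.629 m/day.
Hydraulic gradient i = (271.79 − 268.14) / 2450 = 3.65 / 2450 = 0.001490.
Darcy flux q = K · i = 7.629 × 0.001490 = 0.01137 m/day.
Seepage velocity v = q / n_e = 0.01137 / 0.20 = 0.05683 m/day.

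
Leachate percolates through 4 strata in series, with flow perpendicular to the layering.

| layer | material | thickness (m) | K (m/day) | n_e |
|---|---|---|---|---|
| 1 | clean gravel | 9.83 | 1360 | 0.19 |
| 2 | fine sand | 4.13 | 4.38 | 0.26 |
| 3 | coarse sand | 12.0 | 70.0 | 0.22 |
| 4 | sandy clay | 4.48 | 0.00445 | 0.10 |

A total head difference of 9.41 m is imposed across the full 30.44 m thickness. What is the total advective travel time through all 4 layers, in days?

With flow normal to the layers, continuity requires the same specific discharge q through every layer.
Σ(b_i/K_i) = 9.83/1360 + 4.13/4.38 + 12.0/70.0 + 4.48/0.00445 = 1008 d.
q = Δh / Σ(b_i/K_i) = 9.41 / 1008 = 0.009337 m/day.
In each layer the seepage velocity is v_i = q/n_i, so the layer transit time is t_i = b_i·n_i / q:
  layer 1 (clean gravel): t_1 = 9.83 × 0.19 / 0.009337 = 200.0 d
  layer 2 (fine sand): t_2 = 4.13 × 0.26 / 0.009337 = 115.0 d
  layer 3 (coarse sand): t_3 = 12.0 × 0.22 / 0.009337 = 282.8 d
  layer 4 (sandy clay): t_4 = 4.48 × 0.10 / 0.009337 = 47.98 d
Total t = Σ t_i = 645.8 days.

646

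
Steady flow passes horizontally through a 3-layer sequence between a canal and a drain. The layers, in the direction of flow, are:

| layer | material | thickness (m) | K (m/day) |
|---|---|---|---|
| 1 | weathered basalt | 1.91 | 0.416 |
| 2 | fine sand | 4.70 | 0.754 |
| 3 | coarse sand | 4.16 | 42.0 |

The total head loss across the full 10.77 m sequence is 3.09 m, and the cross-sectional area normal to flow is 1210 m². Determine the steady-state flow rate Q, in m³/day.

342

Flow is perpendicular to layering, so the layers act in series and the equivalent K is the thickness-weighted harmonic mean.
Total thickness L = 1.91 + 4.70 + 4.16 = 10.77 m.
Σ(b_i/K_i) = 1.91/0.416 + 4.70/0.754 + 4.16/42.0 = 10.92 d.
K_eq = L / Σ(b_i/K_i) = 10.77 / 10.92 = 0.9859 m/day.
Q = K_eq · A · (Δh/L) = 0.9859 × 1210 × (3.09/10.77) = 342.3 m³/day.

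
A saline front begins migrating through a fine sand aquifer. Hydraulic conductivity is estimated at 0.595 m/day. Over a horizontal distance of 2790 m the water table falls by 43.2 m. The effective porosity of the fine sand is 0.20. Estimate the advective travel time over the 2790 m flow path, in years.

Hydraulic gradient i = Δh / L = 43.2 / 2790 = 0.01548.
Darcy flux q = K · i = 0.5950 × 0.01548 = 0.009213 m/day.
Seepage velocity v = q / n_e = 0.009213 / 0.20 = 0.04606 m/day.
Travel time t = L / v = 2790 / 0.04606 = 60567 days = 165.8 years.

166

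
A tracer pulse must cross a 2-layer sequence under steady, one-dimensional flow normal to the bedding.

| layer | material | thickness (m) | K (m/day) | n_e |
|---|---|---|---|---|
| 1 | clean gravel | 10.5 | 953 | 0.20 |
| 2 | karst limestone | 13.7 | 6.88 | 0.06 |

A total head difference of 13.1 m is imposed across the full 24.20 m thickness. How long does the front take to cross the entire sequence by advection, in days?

With flow normal to the layers, continuity requires the same specific discharge q through every layer.
Σ(b_i/K_i) = 10.5/953 + 13.7/6.88 = 2.002 d.
q = Δh / Σ(b_i/K_i) = 13.1 / 2.002 = 6.542 m/day.
In each layer the seepage velocity is v_i = q/n_i, so the layer transit time is t_i = b_i·n_i / q:
  layer 1 (clean gravel): t_1 = 10.5 × 0.20 / 6.542 = 0.3210 d
  layer 2 (karst limestone): t_2 = 13.7 × 0.06 / 6.542 = 0.1256 d
Total t = Σ t_i = 0.4466 days.

0.447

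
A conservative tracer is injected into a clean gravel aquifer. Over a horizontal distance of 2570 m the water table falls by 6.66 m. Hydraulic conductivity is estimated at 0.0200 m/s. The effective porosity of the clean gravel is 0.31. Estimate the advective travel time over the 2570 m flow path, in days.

Convert K: 0.0200 m/s × 86400 = 1728 m/day.
Hydraulic gradient i = Δh / L = 6.66 / 2570 = 0.002591.
Darcy flux q = K · i = 1728 × 0.002591 = 4.478 m/day.
Seepage velocity v = q / n_e = 4.478 / 0.31 = 14.45 m/day.
Travel time t = L / v = 2570 / 14.45 = 177.9 days.

178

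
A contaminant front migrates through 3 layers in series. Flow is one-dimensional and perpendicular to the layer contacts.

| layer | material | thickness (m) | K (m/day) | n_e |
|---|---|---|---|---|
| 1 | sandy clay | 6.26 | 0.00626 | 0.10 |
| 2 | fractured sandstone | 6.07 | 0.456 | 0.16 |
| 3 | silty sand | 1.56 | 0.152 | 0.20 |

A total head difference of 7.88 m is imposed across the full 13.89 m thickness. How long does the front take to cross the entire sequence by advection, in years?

0.679

With flow normal to the layers, continuity requires the same specific discharge q through every layer.
Σ(b_i/K_i) = 6.26/0.00626 + 6.07/0.456 + 1.56/0.152 = 1024 d.
q = Δh / Σ(b_i/K_i) = 7.88 / 1024 = 0.007699 m/day.
In each layer the seepage velocity is v_i = q/n_i, so the layer transit time is t_i = b_i·n_i / q:
  layer 1 (sandy clay): t_1 = 6.26 × 0.10 / 0.007699 = 81.31 d
  layer 2 (fractured sandstone): t_2 = 6.07 × 0.16 / 0.007699 = 126.2 d
  layer 3 (silty sand): t_3 = 1.56 × 0.20 / 0.007699 = 40.53 d
Total t = Σ t_i = 248.0 days = 0.6790 years.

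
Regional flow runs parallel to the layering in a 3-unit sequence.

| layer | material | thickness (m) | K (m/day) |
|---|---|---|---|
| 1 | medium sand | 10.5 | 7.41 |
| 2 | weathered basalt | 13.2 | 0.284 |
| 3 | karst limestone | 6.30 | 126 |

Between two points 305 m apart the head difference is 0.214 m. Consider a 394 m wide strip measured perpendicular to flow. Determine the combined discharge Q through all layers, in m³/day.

242

Flow is parallel to layering, so each bed carries its own Darcy discharge and the transmissivities add.
Σ(K_i·b_i) = 7.41×10.5 + 0.284×13.2 + 126×6.30 = 875.4 m²/day.
Hydraulic gradient i = Δh / L = 0.214 / 305 = 0.0007016.
Q = Σ(K_i·b_i) · W · i = 875.4 × 394 × 0.0007016 = 242.0 m³/day.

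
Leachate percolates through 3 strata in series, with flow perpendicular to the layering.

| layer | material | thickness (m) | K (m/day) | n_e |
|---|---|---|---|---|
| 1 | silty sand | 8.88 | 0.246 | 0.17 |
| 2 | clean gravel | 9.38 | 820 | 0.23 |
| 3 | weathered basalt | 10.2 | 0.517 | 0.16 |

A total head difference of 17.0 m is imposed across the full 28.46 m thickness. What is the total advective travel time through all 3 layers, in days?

17.4

With flow normal to the layers, continuity requires the same specific discharge q through every layer.
Σ(b_i/K_i) = 8.88/0.246 + 9.38/820 + 10.2/0.517 = 55.84 d.
q = Δh / Σ(b_i/K_i) = 17.0 / 55.84 = 0.3045 m/day.
In each layer the seepage velocity is v_i = q/n_i, so the layer transit time is t_i = b_i·n_i / q:
  layer 1 (silty sand): t_1 = 8.88 × 0.17 / 0.3045 = 4.958 d
  layer 2 (clean gravel): t_2 = 9.38 × 0.23 / 0.3045 = 7.086 d
  layer 3 (weathered basalt): t_3 = 10.2 × 0.16 / 0.3045 = 5.360 d
Total t = Σ t_i = 17.41 days.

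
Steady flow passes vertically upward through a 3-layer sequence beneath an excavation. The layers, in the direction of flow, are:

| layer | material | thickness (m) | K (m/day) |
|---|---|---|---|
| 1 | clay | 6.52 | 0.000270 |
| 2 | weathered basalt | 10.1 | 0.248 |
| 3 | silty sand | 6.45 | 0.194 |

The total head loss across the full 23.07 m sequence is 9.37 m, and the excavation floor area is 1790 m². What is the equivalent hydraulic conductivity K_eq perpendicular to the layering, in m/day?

0.000952

Flow is perpendicular to layering, so the layers act in series and the equivalent K is the thickness-weighted harmonic mean.
Total thickness L = 6.52 + 10.1 + 6.45 = 23.07 m.
Σ(b_i/K_i) = 6.52/0.000270 + 10.1/0.248 + 6.45/0.194 = 24222 d.
K_eq = L / Σ(b_i/K_i) = 23.07 / 24222 = 0.0009524 m/day.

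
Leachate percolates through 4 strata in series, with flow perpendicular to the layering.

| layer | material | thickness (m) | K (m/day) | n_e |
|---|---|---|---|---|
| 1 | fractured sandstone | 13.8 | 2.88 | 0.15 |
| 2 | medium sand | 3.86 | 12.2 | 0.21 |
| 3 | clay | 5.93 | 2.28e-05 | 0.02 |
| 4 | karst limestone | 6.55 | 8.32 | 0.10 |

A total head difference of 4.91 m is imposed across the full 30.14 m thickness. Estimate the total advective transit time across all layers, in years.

With flow normal to the layers, continuity requires the same specific discharge q through every layer.
Σ(b_i/K_i) = 13.8/2.88 + 3.86/12.2 + 5.93/2.28e-05 + 6.55/8.32 = 2.601e+05 d.
q = Δh / Σ(b_i/K_i) = 4.91 / 2.601e+05 = 1.888e-05 m/day.
In each layer the seepage velocity is v_i = q/n_i, so the layer transit time is t_i = b_i·n_i / q:
  layer 1 (fractured sandstone): t_1 = 13.8 × 0.15 / 1.888e-05 = 1.097e+05 d
  layer 2 (medium sand): t_2 = 3.86 × 0.21 / 1.888e-05 = 42939 d
  layer 3 (clay): t_3 = 5.93 × 0.02 / 1.888e-05 = 6283 d
  layer 4 (karst limestone): t_4 = 6.55 × 0.10 / 1.888e-05 = 34697 d
Total t = Σ t_i = 1.936e+05 days = 530.0 years.

530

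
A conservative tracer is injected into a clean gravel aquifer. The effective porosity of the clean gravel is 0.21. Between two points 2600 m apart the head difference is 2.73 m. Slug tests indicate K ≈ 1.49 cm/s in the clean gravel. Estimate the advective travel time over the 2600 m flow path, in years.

1.11

Convert K: 1.49 cm/s × 864 = 1287 m/day.
Hydraulic gradient i = Δh / L = 2.73 / 2600 = 0.001050.
Darcy flux q = K · i = 1287 × 0.001050 = 1.352 m/day.
Seepage velocity v = q / n_e = 1.352 / 0.21 = 6.437 m/day.
Travel time t = L / v = 2600 / 6.437 = 403.9 days = 1.106 years.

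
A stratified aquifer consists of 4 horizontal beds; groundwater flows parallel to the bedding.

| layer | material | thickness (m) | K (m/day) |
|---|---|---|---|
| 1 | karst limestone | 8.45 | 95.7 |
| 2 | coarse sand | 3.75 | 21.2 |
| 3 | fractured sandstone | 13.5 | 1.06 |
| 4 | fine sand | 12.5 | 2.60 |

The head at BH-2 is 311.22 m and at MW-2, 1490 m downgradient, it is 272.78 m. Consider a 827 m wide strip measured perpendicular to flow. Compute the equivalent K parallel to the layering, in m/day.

24.5

Flow is parallel to layering, so each bed carries its own Darcy discharge and the transmissivities add.
Σ(K_i·b_i) = 95.7×8.45 + 21.2×3.75 + 1.06×13.5 + 2.60×12.5 = 935.0 m²/day.
Total thickness b = 38.20 m, so K_eq = Σ(K_i·b_i)/b = 24.48 m/day.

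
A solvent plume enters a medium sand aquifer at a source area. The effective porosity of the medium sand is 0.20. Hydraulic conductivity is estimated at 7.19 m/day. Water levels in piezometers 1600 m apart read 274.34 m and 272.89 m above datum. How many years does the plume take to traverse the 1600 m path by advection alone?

134

Hydraulic gradient i = (274.34 − 272.89) / 1600 = 1.45 / 1600 = 0.0009062.
Darcy flux q = K · i = 7.190 × 0.0009062 = 0.006516 m/day.
Seepage velocity v = q / n_e = 0.006516 / 0.20 = 0.03258 m/day.
Travel time t = L / v = 1600 / 0.03258 = 49110 days = 134.5 years.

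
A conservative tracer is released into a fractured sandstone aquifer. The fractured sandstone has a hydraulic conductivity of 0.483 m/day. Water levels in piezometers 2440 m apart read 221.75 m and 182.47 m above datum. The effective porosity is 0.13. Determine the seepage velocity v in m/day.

Hydraulic gradient i = (221.75 − 182.47) / 2440 = 39.28 / 2440 = 0.01610.
Darcy flux q = K · i = 0.4830 × 0.01610 = 0.007776 m/day.
Seepage velocity v = q / n_e = 0.007776 / 0.13 = 0.05981 m/day.

0.0598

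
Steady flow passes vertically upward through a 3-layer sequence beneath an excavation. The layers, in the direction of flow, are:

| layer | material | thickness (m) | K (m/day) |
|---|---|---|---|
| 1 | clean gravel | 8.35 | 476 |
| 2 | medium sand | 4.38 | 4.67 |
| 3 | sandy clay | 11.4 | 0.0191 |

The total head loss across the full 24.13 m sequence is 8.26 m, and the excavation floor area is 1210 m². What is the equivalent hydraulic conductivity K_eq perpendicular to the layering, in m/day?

0.0404

Flow is perpendicular to layering, so the layers act in series and the equivalent K is the thickness-weighted harmonic mean.
Total thickness L = 8.35 + 4.38 + 11.4 = 24.13 m.
Σ(b_i/K_i) = 8.35/476 + 4.38/4.67 + 11.4/0.0191 = 597.8 d.
K_eq = L / Σ(b_i/K_i) = 24.13 / 597.8 = 0.04036 m/day.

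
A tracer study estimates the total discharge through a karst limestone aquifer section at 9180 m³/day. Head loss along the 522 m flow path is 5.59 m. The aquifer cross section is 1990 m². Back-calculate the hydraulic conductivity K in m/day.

Hydraulic gradient i = Δh / L = 5.59 / 522 = 0.01071.
From Q = K·A·i, K = Q / (A·i) = 9180 / (1990 × 0.01071) = 430.8 m/day.

431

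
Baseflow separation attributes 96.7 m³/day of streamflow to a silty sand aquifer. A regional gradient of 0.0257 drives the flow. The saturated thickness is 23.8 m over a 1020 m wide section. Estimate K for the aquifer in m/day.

0.155

Cross-sectional area A = 1020 × 23.8 = 24276 m².
Hydraulic gradient i = 0.0257.
From Q = K·A·i, K = Q / (A·i) = 96.7 / (24276 × 0.02570) = 0.1550 m/day.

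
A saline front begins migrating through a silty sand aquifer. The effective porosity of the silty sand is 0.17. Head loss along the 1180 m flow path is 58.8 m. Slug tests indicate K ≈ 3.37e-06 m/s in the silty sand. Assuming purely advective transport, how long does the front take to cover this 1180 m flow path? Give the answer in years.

37.9

Convert K: 3.37e-06 m/s × 86400 = 0.2912 m/day.
Hydraulic gradient i = Δh / L = 58.8 / 1180 = 0.04983.
Darcy flux q = K · i = 0.2912 × 0.04983 = 0.01451 m/day.
Seepage velocity v = q / n_e = 0.01451 / 0.17 = 0.08535 m/day.
Travel time t = L / v = 1180 / 0.08535 = 13826 days = 37.85 years.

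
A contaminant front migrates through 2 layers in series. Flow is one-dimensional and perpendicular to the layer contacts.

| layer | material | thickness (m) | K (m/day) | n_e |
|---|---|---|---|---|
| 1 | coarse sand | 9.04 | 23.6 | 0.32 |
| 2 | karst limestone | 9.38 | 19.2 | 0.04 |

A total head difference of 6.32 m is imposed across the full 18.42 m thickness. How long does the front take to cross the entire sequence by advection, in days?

With flow normal to the layers, continuity requires the same specific discharge q through every layer.
Σ(b_i/K_i) = 9.04/23.6 + 9.38/19.2 = 0.8716 d.
q = Δh / Σ(b_i/K_i) = 6.32 / 0.8716 = 7.251 m/day.
In each layer the seepage velocity is v_i = q/n_i, so the layer transit time is t_i = b_i·n_i / q:
  layer 1 (coarse sand): t_1 = 9.04 × 0.32 / 7.251 = 0.3989 d
  layer 2 (karst limestone): t_2 = 9.38 × 0.04 / 7.251 = 0.05174 d
Total t = Σ t_i = 0.4507 days.

0.451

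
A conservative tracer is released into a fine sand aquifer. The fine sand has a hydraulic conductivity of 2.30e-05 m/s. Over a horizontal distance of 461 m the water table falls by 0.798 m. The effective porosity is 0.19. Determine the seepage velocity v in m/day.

Convert K: 2.30e-05 m/s × 86400 = 1.987 m/day.
Hydraulic gradient i = Δh / L = 0.798 / 461 = 0.001731.
Darcy flux q = K · i = 1.987 × 0.001731 = 0.003440 m/day.
Seepage velocity v = q / n_e = 0.003440 / 0.19 = 0.01810 m/day.

0.0181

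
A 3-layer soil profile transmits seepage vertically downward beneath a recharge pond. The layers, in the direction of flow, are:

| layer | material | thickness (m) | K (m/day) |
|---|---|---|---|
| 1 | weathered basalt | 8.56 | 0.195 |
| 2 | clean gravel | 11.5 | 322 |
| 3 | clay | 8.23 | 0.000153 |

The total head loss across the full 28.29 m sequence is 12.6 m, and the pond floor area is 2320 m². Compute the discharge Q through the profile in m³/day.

Flow is perpendicular to layering, so the layers act in series and the equivalent K is the thickness-weighted harmonic mean.
Total thickness L = 8.56 + 11.5 + 8.23 = 28.29 m.
Σ(b_i/K_i) = 8.56/0.195 + 11.5/322 + 8.23/0.000153 = 53835 d.
K_eq = L / Σ(b_i/K_i) = 28.29 / 53835 = 0.0005255 m/day.
Q = K_eq · A · (Δh/L) = 0.0005255 × 2320 × (12.6/28.29) = 0.5430 m³/day.

0.543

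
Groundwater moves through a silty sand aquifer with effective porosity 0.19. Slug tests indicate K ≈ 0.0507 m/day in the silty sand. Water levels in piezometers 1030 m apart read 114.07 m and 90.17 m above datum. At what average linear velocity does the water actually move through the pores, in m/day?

Hydraulic gradient i = (114.07 − 90.17) / 1030 = 23.9 / 1030 = 0.02320.
Darcy flux q = K · i = 0.05070 × 0.02320 = 0.001176 m/day.
Seepage velocity v = q / n_e = 0.001176 / 0.19 = 0.006192 m/day.

0.00619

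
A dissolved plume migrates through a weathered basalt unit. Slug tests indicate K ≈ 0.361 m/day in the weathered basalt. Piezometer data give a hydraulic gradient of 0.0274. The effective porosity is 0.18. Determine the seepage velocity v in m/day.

Hydraulic gradient i = 0.0274.
Darcy flux q = K · i = 0.3610 × 0.02740 = 0.009891 m/day.
Seepage velocity v = q / n_e = 0.009891 / 0.18 = 0.05495 m/day.

0.0550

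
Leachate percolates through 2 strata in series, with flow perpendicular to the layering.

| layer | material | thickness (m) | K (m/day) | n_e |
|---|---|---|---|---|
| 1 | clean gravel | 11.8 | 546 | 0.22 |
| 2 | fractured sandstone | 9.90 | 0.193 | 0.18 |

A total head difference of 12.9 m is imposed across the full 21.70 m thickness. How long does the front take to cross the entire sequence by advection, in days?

17.4

With flow normal to the layers, continuity requires the same specific discharge q through every layer.
Σ(b_i/K_i) = 11.8/546 + 9.90/0.193 = 51.32 d.
q = Δh / Σ(b_i/K_i) = 12.9 / 51.32 = 0.2514 m/day.
In each layer the seepage velocity is v_i = q/n_i, so the layer transit time is t_i = b_i·n_i / q:
  layer 1 (clean gravel): t_1 = 11.8 × 0.22 / 0.2514 = 10.33 d
  layer 2 (fractured sandstone): t_2 = 9.90 × 0.18 / 0.2514 = 7.089 d
Total t = Σ t_i = 17.42 days.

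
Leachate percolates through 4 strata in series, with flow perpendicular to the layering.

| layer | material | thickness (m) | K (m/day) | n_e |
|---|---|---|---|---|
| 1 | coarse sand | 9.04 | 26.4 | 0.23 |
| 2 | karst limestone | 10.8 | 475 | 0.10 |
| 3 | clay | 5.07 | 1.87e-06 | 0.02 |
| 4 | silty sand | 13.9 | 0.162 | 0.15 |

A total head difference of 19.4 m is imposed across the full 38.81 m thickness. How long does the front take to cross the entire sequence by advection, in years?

With flow normal to the layers, continuity requires the same specific discharge q through every layer.
Σ(b_i/K_i) = 9.04/26.4 + 10.8/475 + 5.07/1.87e-06 + 13.9/0.162 = 2.711e+06 d.
q = Δh / Σ(b_i/K_i) = 19.4 / 2.711e+06 = 7.155e-06 m/day.
In each layer the seepage velocity is v_i = q/n_i, so the layer transit time is t_i = b_i·n_i / q:
  layer 1 (coarse sand): t_1 = 9.04 × 0.23 / 7.155e-06 = 2.906e+05 d
  layer 2 (karst limestone): t_2 = 10.8 × 0.10 / 7.155e-06 = 1.509e+05 d
  layer 3 (clay): t_3 = 5.07 × 0.02 / 7.155e-06 = 14172 d
  layer 4 (silty sand): t_4 = 13.9 × 0.15 / 7.155e-06 = 2.914e+05 d
Total t = Σ t_i = 7.471e+05 days = 2045 years.

2050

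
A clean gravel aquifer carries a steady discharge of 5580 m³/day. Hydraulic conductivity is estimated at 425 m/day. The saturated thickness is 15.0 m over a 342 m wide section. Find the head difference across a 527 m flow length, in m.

1.35

Cross-sectional area A = 342 × 15.0 = 5130 m².
From Q = K·A·i, i = Q / (K·A) = 5580 / (425.0 × 5130) = 0.002559.
Head loss Δh = i · L = 0.002559 × 527 = 1.349 m.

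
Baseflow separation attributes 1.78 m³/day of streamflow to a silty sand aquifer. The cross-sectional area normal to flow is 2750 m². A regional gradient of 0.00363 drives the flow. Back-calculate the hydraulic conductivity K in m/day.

0.178

Hydraulic gradient i = 0.00363.
From Q = K·A·i, K = Q / (A·i) = 1.78 / (2750 × 0.003630) = 0.1783 m/day.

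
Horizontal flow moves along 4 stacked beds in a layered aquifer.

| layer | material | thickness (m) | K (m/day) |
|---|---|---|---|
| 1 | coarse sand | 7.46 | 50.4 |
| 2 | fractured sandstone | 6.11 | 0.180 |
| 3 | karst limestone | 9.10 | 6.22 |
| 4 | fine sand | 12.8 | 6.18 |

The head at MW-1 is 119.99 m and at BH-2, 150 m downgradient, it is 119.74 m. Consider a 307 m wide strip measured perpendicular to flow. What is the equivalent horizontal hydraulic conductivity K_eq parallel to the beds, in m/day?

Flow is parallel to layering, so each bed carries its own Darcy discharge and the transmissivities add.
Σ(K_i·b_i) = 50.4×7.46 + 0.180×6.11 + 6.22×9.10 + 6.18×12.8 = 512.8 m²/day.
Total thickness b = 35.47 m, so K_eq = Σ(K_i·b_i)/b = 14.46 m/day.

14.5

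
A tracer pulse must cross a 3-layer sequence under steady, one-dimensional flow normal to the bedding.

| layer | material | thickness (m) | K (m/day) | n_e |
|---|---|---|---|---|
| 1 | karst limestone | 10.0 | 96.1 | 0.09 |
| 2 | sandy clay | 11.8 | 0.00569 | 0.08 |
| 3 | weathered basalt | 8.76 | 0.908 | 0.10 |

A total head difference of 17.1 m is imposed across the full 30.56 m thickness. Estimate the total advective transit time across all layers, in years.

With flow normal to the layers, continuity requires the same specific discharge q through every layer.
Σ(b_i/K_i) = 10.0/96.1 + 11.8/0.00569 + 8.76/0.908 = 2084 d.
q = Δh / Σ(b_i/K_i) = 17.1 / 2084 = 0.008207 m/day.
In each layer the seepage velocity is v_i = q/n_i, so the layer transit time is t_i = b_i·n_i / q:
  layer 1 (karst limestone): t_1 = 10.0 × 0.09 / 0.008207 = 109.7 d
  layer 2 (sandy clay): t_2 = 11.8 × 0.08 / 0.008207 = 115.0 d
  layer 3 (weathered basalt): t_3 = 8.76 × 0.10 / 0.008207 = 106.7 d
Total t = Σ t_i = 331.4 days = 0.9074 years.

0.907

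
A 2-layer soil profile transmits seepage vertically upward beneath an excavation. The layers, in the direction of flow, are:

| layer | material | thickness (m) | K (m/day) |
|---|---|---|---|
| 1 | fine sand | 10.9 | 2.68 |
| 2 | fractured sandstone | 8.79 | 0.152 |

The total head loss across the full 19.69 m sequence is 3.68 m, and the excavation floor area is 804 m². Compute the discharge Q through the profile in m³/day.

47.8

Flow is perpendicular to layering, so the layers act in series and the equivalent K is the thickness-weighted harmonic mean.
Total thickness L = 10.9 + 8.79 = 19.69 m.
Σ(b_i/K_i) = 10.9/2.68 + 8.79/0.152 = 61.90 d.
K_eq = L / Σ(b_i/K_i) = 19.69 / 61.90 = 0.3181 m/day.
Q = K_eq · A · (Δh/L) = 0.3181 × 804 × (3.68/19.69) = 47.80 m³/day.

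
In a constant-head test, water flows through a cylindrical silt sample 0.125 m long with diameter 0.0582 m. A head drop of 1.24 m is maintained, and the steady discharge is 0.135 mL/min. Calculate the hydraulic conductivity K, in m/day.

Cross-sectional area A = π·(d/2)² = π × (0.0582/2)² = 0.002660 m².
Convert discharge: 0.135 mL/min = 2.250e-09 m³/s.
Darcy's law rearranged: K = Q·L / (A·Δh) = 2.250e-09 × 0.125 / (0.002660 × 1.24) = 8.526e-08 m/s = 0.007366 m/day.

0.00737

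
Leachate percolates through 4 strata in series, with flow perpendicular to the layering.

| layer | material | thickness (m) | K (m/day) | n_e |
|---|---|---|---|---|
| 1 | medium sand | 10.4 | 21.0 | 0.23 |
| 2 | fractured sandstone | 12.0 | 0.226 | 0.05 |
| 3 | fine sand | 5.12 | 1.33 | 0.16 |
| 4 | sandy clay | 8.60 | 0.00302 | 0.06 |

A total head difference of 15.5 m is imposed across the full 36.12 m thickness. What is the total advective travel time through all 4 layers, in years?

With flow normal to the layers, continuity requires the same specific discharge q through every layer.
Σ(b_i/K_i) = 10.4/21.0 + 12.0/0.226 + 5.12/1.33 + 8.60/0.00302 = 2905 d.
q = Δh / Σ(b_i/K_i) = 15.5 / 2905 = 0.005335 m/day.
In each layer the seepage velocity is v_i = q/n_i, so the layer transit time is t_i = b_i·n_i / q:
  layer 1 (medium sand): t_1 = 10.4 × 0.23 / 0.005335 = 448.3 d
  layer 2 (fractured sandstone): t_2 = 12.0 × 0.05 / 0.005335 = 112.5 d
  layer 3 (fine sand): t_3 = 5.12 × 0.16 / 0.005335 = 153.5 d
  layer 4 (sandy clay): t_4 = 8.60 × 0.06 / 0.005335 = 96.71 d
Total t = Σ t_i = 811.0 days = 2.220 years.

2.22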